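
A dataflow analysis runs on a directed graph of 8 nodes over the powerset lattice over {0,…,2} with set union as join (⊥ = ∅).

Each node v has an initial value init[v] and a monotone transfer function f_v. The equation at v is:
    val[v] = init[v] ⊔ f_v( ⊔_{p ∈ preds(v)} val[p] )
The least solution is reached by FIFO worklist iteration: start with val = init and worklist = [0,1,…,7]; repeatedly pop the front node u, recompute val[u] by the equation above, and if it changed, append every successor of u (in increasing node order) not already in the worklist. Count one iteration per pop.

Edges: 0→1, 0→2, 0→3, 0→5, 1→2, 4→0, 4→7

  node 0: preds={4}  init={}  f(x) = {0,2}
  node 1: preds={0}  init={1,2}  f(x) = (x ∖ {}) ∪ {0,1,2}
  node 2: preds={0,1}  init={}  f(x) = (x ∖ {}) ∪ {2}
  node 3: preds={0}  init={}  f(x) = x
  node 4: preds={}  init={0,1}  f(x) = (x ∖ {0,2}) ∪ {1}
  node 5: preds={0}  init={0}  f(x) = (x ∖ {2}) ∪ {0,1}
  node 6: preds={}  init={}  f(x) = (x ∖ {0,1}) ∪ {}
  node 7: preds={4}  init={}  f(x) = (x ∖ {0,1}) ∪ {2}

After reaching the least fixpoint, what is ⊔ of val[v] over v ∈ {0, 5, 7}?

{0,1,2}

Worklist (8 pops):
  #1 pop 0: in={0,1} → {0,2} (was {}); enqueue []
  #2 pop 1: in={0,2} → {0,1,2} (was {1,2}); enqueue []
  #3 pop 2: in={0,1,2} → {0,1,2} (was {}); enqueue []
  #4 pop 3: in={0,2} → {0,2} (was {}); enqueue []
  #5 pop 4: in={} → {0,1} (no change)
  #6 pop 5: in={0,2} → {0,1} (was {0}); enqueue []
  #7 pop 6: in={} → {} (no change)
  #8 pop 7: in={0,1} → {2} (was {}); enqueue []

Fixpoint:
  val[0] = {0,2}
  val[1] = {0,1,2}
  val[2] = {0,1,2}
  val[3] = {0,2}
  val[4] = {0,1}
  val[5] = {0,1}
  val[6] = {}
  val[7] = {2}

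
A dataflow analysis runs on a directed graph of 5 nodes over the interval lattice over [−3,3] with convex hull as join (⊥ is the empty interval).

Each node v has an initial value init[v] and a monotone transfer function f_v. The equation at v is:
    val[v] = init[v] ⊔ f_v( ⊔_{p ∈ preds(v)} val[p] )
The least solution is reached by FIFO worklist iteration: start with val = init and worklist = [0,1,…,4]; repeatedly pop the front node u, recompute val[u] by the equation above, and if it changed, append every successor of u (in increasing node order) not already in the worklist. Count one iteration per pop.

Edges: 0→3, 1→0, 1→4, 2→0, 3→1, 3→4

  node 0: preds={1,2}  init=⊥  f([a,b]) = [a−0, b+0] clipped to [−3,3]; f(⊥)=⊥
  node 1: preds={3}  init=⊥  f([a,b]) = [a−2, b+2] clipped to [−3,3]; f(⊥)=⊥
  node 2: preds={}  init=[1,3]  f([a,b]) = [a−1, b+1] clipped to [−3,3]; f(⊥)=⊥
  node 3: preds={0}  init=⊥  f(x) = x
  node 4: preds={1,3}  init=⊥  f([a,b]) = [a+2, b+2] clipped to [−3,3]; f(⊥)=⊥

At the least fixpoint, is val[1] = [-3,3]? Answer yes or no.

yes

Worklist (15 pops):
  #1 pop 0: in=[1,3] → [1,3] (was ⊥); enqueue []
  #2 pop 1: in=⊥ → ⊥ (no change)
  #3 pop 2: in=⊥ → [1,3] (no change)
  #4 pop 3: in=[1,3] → [1,3] (was ⊥); enqueue [1]
  #5 pop 4: in=[1,3] → [3,3] (was ⊥); enqueue []
  #6 pop 1: in=[1,3] → [-1,3] (was ⊥); enqueue [0,4]
  #7 pop 0: in=[-1,3] → [-1,3] (was [1,3]); enqueue [3]
  #8 pop 4: in=[-1,3] → [1,3] (was [3,3]); enqueue []
  #9 pop 3: in=[-1,3] → [-1,3] (was [1,3]); enqueue [1,4]
  #10 pop 1: in=[-1,3] → [-3,3] (was [-1,3]); enqueue [0]
  #11 pop 4: in=[-3,3] → [-1,3] (was [1,3]); enqueue []
  #12 pop 0: in=[-3,3] → [-3,3] (was [-1,3]); enqueue [3]
  #13 pop 3: in=[-3,3] → [-3,3] (was [-1,3]); enqueue [1,4]
  #14 pop 1: in=[-3,3] → [-3,3] (no change)
  #15 pop 4: in=[-3,3] → [-1,3] (no change)

Fixpoint:
  val[0] = [-3,3]
  val[1] = [-3,3]
  val[2] = [1,3]
  val[3] = [-3,3]
  val[4] = [-1,3]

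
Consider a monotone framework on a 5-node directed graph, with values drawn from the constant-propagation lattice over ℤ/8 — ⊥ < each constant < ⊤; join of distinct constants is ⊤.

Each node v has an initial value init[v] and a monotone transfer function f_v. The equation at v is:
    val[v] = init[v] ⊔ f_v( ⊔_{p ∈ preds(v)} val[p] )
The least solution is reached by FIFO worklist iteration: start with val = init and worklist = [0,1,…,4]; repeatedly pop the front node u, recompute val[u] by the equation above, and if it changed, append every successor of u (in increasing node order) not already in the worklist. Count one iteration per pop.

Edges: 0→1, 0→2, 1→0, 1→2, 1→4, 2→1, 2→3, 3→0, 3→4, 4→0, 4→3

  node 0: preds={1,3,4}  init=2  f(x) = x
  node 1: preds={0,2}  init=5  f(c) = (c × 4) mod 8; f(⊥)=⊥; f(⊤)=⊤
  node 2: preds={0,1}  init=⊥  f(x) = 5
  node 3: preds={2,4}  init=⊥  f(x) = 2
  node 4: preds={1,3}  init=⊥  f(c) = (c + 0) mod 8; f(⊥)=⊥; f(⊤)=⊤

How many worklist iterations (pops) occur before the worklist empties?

8

Worklist (8 pops):
  #1 pop 0: in=5 → ⊤ (was 2); enqueue []
  #2 pop 1: in=⊤ → ⊤ (was 5); enqueue [0]
  #3 pop 2: in=⊤ → 5 (was ⊥); enqueue [1]
  #4 pop 3: in=5 → 2 (was ⊥); enqueue []
  #5 pop 4: in=⊤ → ⊤ (was ⊥); enqueue [3]
  #6 pop 0: in=⊤ → ⊤ (no change)
  #7 pop 1: in=⊤ → ⊤ (no change)
  #8 pop 3: in=⊤ → 2 (no change)

Fixpoint:
  val[0] = ⊤
  val[1] = ⊤
  val[2] = 5
  val[3] = 2
  val[4] = ⊤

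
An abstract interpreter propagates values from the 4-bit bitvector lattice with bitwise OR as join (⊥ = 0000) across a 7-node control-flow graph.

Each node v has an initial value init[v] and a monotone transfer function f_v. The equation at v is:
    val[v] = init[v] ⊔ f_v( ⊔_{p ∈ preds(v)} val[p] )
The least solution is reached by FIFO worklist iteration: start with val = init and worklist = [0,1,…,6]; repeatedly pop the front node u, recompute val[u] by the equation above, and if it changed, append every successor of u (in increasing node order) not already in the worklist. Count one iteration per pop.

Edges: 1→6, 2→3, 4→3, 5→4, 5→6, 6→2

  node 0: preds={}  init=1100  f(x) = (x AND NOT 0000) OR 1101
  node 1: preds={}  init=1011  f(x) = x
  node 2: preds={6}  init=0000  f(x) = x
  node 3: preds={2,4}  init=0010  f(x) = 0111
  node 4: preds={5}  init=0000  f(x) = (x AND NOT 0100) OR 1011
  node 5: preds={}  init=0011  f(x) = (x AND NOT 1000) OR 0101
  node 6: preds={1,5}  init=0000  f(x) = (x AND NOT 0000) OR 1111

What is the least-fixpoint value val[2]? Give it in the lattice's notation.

Iteration log — 11 steps:
  step 1. node 0  ⊔preds=0000  new=1101  old=1100  +wl: 
  step 2. node 1  ⊔preds=0000  new=1011  stable
  step 3. node 2  ⊔preds=0000  new=0000  stable
  step 4. node 3  ⊔preds=0000  new=0111  old=0010  +wl: 
  step 5. node 4  ⊔preds=0011  new=1011  old=0000  +wl: 3
  step 6. node 5  ⊔preds=0000  new=0111  old=0011  +wl: 4
  step 7. node 6  ⊔preds=1111  new=1111  old=0000  +wl: 2
  step 8. node 3  ⊔preds=1011  new=0111  stable
  step 9. node 4  ⊔preds=0111  new=1011  stable
  step 10. node 2  ⊔preds=1111  new=1111  old=0000  +wl: 3
  step 11. node 3  ⊔preds=1111  new=0111  stable

Least fixpoint reached:
  node 0: 1101
  node 1: 1011
  node 2: 1111
  node 3: 0111
  node 4: 1011
  node 5: 0111
  node 6: 1111

1111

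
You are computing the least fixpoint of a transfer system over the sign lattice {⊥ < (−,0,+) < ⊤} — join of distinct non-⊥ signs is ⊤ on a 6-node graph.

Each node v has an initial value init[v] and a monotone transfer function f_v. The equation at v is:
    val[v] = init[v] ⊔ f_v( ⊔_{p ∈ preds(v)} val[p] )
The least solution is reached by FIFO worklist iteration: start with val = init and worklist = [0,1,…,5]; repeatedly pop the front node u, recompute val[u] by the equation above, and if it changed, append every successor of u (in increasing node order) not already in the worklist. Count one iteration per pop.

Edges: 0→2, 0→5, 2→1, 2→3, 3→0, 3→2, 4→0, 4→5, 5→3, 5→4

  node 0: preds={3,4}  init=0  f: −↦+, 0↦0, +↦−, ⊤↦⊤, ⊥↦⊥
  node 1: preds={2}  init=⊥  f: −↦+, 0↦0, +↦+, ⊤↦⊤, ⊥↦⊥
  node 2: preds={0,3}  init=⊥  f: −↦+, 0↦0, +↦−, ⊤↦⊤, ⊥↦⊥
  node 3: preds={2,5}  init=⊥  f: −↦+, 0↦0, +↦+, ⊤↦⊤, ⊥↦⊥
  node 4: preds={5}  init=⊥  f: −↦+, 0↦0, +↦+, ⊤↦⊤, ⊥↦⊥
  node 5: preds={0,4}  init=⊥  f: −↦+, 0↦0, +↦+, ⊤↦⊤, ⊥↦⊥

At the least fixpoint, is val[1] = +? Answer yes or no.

Trace (13 dequeues):
  [1] u=0 | in ⊥ | out 0 | ==
  [2] u=1 | in ⊥ | out ⊥ | ==
  [3] u=2 | in 0 | out 0 | prev ⊥ | push {1}
  [4] u=3 | in 0 | out 0 | prev ⊥ | push {0,2}
  [5] u=4 | in ⊥ | out ⊥ | ==
  [6] u=5 | in 0 | out 0 | prev ⊥ | push {3,4}
  [7] u=1 | in 0 | out 0 | prev ⊥ | push {}
  [8] u=0 | in 0 | out 0 | ==
  [9] u=2 | in 0 | out 0 | ==
  [10] u=3 | in 0 | out 0 | ==
  [11] u=4 | in 0 | out 0 | prev ⊥ | push {0,5}
  [12] u=0 | in 0 | out 0 | ==
  [13] u=5 | in 0 | out 0 | ==

Converged values:
  [0] 0
  [1] 0
  [2] 0
  [3] 0
  [4] 0
  [5] 0

no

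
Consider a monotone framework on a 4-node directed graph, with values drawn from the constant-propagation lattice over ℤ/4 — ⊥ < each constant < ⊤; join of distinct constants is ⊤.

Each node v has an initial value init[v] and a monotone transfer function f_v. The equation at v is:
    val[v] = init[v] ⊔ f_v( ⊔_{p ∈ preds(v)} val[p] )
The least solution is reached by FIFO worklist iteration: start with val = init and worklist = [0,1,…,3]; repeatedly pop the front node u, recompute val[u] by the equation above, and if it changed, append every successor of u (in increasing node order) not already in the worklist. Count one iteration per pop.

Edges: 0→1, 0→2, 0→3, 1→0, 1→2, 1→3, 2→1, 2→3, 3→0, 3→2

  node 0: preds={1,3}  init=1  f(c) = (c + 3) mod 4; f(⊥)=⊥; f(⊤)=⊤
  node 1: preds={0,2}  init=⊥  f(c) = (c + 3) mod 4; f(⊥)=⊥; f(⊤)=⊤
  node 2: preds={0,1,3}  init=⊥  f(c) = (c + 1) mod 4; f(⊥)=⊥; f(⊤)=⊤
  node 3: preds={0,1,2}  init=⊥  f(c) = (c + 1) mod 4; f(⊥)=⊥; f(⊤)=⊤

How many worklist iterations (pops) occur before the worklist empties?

Trace (9 dequeues):
  [1] u=0 | in ⊥ | out 1 | ==
  [2] u=1 | in 1 | out 0 | prev ⊥ | push {0}
  [3] u=2 | in ⊤ | out ⊤ | prev ⊥ | push {1}
  [4] u=3 | in ⊤ | out ⊤ | prev ⊥ | push {2}
  [5] u=0 | in ⊤ | out ⊤ | prev 1 | push {3}
  [6] u=1 | in ⊤ | out ⊤ | prev 0 | push {0}
  [7] u=2 | in ⊤ | out ⊤ | ==
  [8] u=3 | in ⊤ | out ⊤ | ==
  [9] u=0 | in ⊤ | out ⊤ | ==

Converged values:
  [0] ⊤
  [1] ⊤
  [2] ⊤
  [3] ⊤

9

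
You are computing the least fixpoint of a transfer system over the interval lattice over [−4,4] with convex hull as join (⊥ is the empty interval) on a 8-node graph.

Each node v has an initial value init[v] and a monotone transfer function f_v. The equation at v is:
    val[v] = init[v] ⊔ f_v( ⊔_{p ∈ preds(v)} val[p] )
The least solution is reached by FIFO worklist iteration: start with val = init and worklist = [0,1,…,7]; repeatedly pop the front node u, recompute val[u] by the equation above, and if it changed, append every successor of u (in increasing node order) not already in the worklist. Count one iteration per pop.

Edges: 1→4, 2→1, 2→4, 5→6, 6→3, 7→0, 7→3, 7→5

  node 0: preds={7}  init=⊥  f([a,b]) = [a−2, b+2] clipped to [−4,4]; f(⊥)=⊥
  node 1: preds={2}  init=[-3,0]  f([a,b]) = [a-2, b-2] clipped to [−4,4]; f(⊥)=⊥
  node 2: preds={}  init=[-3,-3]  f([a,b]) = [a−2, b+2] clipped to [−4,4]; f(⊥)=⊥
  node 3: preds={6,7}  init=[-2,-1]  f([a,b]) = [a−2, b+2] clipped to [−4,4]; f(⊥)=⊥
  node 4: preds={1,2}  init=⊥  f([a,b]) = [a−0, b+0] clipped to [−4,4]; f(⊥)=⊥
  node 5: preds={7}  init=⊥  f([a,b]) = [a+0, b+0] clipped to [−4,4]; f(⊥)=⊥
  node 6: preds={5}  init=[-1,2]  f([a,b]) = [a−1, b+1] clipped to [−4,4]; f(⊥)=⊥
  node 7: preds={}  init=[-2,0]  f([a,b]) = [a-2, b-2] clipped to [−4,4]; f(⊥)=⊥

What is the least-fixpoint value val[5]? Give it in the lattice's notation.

[-2,0]

Trace (9 dequeues):
  [1] u=0 | in [-2,0] | out [-4,2] | prev ⊥ | push {}
  [2] u=1 | in [-3,-3] | out [-4,0] | prev [-3,0] | push {}
  [3] u=2 | in ⊥ | out [-3,-3] | ==
  [4] u=3 | in [-2,2] | out [-4,4] | prev [-2,-1] | push {}
  [5] u=4 | in [-4,0] | out [-4,0] | prev ⊥ | push {}
  [6] u=5 | in [-2,0] | out [-2,0] | prev ⊥ | push {}
  [7] u=6 | in [-2,0] | out [-3,2] | prev [-1,2] | push {3}
  [8] u=7 | in ⊥ | out [-2,0] | ==
  [9] u=3 | in [-3,2] | out [-4,4] | ==

Converged values:
  [0] [-4,2]
  [1] [-4,0]
  [2] [-3,-3]
  [3] [-4,4]
  [4] [-4,0]
  [5] [-2,0]
  [6] [-3,2]
  [7] [-2,0]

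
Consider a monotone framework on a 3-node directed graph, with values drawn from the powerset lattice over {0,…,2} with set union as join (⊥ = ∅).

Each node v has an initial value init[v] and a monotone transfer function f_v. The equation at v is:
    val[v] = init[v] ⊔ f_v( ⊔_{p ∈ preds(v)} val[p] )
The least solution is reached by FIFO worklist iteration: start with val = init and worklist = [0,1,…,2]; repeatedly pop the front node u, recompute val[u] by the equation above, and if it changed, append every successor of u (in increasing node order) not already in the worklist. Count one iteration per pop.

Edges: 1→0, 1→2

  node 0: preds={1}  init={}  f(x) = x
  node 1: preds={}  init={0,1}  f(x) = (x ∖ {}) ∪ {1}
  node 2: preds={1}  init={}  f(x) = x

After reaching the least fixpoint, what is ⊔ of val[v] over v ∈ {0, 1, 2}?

{0,1}

Iteration log — 3 steps:
  step 1. node 0  ⊔preds={0,1}  new={0,1}  old={}  +wl: 
  step 2. node 1  ⊔preds={}  new={0,1}  stable
  step 3. node 2  ⊔preds={0,1}  new={0,1}  old={}  +wl: 

Least fixpoint reached:
  node 0: {0,1}
  node 1: {0,1}
  node 2: {0,1}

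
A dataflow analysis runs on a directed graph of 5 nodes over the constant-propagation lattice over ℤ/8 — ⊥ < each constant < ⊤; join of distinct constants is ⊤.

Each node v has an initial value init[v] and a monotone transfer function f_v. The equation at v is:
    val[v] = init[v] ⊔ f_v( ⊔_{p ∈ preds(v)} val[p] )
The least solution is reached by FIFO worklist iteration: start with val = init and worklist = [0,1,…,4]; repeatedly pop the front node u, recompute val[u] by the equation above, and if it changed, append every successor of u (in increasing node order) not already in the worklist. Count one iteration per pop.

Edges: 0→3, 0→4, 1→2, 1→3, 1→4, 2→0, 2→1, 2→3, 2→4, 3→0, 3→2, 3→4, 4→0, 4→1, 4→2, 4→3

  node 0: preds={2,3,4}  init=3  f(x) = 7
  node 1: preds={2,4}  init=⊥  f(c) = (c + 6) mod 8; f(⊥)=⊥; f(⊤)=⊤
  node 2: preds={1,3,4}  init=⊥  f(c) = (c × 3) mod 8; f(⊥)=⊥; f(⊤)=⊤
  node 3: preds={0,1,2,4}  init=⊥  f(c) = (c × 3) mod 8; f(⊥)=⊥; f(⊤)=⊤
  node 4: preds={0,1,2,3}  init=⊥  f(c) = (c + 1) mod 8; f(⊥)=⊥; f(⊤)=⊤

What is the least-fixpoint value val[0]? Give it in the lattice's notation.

Trace (12 dequeues):
  [1] u=0 | in ⊥ | out ⊤ | prev 3 | push {}
  [2] u=1 | in ⊥ | out ⊥ | ==
  [3] u=2 | in ⊥ | out ⊥ | ==
  [4] u=3 | in ⊤ | out ⊤ | prev ⊥ | push {0,2}
  [5] u=4 | in ⊤ | out ⊤ | prev ⊥ | push {1,3}
  [6] u=0 | in ⊤ | out ⊤ | ==
  [7] u=2 | in ⊤ | out ⊤ | prev ⊥ | push {0,4}
  [8] u=1 | in ⊤ | out ⊤ | prev ⊥ | push {2}
  [9] u=3 | in ⊤ | out ⊤ | ==
  [10] u=0 | in ⊤ | out ⊤ | ==
  [11] u=4 | in ⊤ | out ⊤ | ==
  [12] u=2 | in ⊤ | out ⊤ | ==

Converged values:
  [0] ⊤
  [1] ⊤
  [2] ⊤
  [3] ⊤
  [4] ⊤

⊤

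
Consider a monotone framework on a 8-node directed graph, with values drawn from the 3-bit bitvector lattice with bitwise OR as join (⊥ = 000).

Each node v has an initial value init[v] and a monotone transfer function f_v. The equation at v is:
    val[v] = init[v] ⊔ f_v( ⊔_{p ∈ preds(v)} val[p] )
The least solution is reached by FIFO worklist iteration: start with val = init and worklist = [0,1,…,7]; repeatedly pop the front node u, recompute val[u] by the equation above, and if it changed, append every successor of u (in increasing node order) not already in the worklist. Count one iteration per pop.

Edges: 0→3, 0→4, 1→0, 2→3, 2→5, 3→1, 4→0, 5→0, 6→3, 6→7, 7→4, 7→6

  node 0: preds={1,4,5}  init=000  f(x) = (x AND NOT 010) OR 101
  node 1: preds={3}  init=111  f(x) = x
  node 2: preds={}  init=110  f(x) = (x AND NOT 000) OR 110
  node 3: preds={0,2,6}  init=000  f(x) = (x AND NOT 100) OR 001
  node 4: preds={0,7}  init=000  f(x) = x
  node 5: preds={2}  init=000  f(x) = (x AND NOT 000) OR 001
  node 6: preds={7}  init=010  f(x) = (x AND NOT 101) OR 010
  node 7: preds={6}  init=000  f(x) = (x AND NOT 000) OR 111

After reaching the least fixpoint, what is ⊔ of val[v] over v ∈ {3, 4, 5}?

Worklist (13 pops):
  #1 pop 0: in=111 → 101 (was 000); enqueue []
  #2 pop 1: in=000 → 111 (no change)
  #3 pop 2: in=000 → 110 (no change)
  #4 pop 3: in=111 → 011 (was 000); enqueue [1]
  #5 pop 4: in=101 → 101 (was 000); enqueue [0]
  #6 pop 5: in=110 → 111 (was 000); enqueue []
  #7 pop 6: in=000 → 010 (no change)
  #8 pop 7: in=010 → 111 (was 000); enqueue [4,6]
  #9 pop 1: in=011 → 111 (no change)
  #10 pop 0: in=111 → 101 (no change)
  #11 pop 4: in=111 → 111 (was 101); enqueue [0]
  #12 pop 6: in=111 → 010 (no change)
  #13 pop 0: in=111 → 101 (no change)

Fixpoint:
  val[0] = 101
  val[1] = 111
  val[2] = 110
  val[3] = 011
  val[4] = 111
  val[5] = 111
  val[6] = 010
  val[7] = 111

111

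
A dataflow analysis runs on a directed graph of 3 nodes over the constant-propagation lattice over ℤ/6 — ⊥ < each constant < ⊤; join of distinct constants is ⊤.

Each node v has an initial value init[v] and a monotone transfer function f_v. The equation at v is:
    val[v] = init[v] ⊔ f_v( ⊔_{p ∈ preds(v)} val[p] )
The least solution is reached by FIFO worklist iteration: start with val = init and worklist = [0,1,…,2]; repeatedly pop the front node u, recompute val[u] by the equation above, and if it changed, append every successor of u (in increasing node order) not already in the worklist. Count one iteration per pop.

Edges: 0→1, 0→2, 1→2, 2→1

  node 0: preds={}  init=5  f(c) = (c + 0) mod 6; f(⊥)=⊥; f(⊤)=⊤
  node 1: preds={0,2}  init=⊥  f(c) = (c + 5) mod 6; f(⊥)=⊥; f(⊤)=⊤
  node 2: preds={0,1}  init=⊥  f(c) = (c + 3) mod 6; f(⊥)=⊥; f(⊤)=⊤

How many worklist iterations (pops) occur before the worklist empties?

5

Worklist (5 pops):
  #1 pop 0: in=⊥ → 5 (no change)
  #2 pop 1: in=5 → 4 (was ⊥); enqueue []
  #3 pop 2: in=⊤ → ⊤ (was ⊥); enqueue [1]
  #4 pop 1: in=⊤ → ⊤ (was 4); enqueue [2]
  #5 pop 2: in=⊤ → ⊤ (no change)

Fixpoint:
  val[0] = 5
  val[1] = ⊤
  val[2] = ⊤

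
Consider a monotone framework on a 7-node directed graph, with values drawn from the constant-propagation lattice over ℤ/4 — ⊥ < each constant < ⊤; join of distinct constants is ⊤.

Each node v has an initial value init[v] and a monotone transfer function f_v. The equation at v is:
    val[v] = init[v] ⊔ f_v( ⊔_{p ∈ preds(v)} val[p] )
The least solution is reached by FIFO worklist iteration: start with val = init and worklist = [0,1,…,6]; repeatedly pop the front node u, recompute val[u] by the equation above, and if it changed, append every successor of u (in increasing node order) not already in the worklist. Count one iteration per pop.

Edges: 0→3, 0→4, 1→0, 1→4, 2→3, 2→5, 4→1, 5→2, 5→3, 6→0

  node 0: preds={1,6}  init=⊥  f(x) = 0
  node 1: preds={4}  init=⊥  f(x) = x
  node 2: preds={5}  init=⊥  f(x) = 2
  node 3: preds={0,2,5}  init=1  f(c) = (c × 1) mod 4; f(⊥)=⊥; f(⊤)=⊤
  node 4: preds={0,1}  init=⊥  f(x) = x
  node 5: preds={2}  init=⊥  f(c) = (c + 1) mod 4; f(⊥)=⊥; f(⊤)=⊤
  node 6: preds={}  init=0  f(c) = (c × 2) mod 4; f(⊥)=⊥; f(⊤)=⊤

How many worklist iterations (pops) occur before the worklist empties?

Iteration log — 12 steps:
  step 1. node 0  ⊔preds=0  new=0  old=⊥  +wl: 
  step 2. node 1  ⊔preds=⊥  new=⊥  stable
  step 3. node 2  ⊔preds=⊥  new=2  old=⊥  +wl: 
  step 4. node 3  ⊔preds=⊤  new=⊤  old=1  +wl: 
  step 5. node 4  ⊔preds=0  new=0  old=⊥  +wl: 1
  step 6. node 5  ⊔preds=2  new=3  old=⊥  +wl: 2,3
  step 7. node 6  ⊔preds=⊥  new=0  stable
  step 8. node 1  ⊔preds=0  new=0  old=⊥  +wl: 0,4
  step 9. node 2  ⊔preds=3  new=2  stable
  step 10. node 3  ⊔preds=⊤  new=⊤  stable
  step 11. node 0  ⊔preds=0  new=0  stable
  step 12. node 4  ⊔preds=0  new=0  stable

Least fixpoint reached:
  node 0: 0
  node 1: 0
  node 2: 2
  node 3: ⊤
  node 4: 0
  node 5: 3
  node 6: 0

12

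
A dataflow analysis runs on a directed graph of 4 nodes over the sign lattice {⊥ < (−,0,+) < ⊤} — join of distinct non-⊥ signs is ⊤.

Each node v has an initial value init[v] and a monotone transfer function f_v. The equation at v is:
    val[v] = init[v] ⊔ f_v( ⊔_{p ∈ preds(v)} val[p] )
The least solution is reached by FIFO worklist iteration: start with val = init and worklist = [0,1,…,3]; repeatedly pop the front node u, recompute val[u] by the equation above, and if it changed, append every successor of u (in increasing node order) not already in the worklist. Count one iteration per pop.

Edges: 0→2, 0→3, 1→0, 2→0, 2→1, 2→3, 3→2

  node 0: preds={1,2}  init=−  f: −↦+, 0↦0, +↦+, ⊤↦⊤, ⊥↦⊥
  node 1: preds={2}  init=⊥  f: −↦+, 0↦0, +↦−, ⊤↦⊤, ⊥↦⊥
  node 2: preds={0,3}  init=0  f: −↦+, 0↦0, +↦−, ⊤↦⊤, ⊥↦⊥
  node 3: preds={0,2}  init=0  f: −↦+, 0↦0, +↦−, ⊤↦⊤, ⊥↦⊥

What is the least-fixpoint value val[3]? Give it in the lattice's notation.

⊤

Iteration log — 8 steps:
  step 1. node 0  ⊔preds=0  new=⊤  old=−  +wl: 
  step 2. node 1  ⊔preds=0  new=0  old=⊥  +wl: 0
  step 3. node 2  ⊔preds=⊤  new=⊤  old=0  +wl: 1
  step 4. node 3  ⊔preds=⊤  new=⊤  old=0  +wl: 2
  step 5. node 0  ⊔preds=⊤  new=⊤  stable
  step 6. node 1  ⊔preds=⊤  new=⊤  old=0  +wl: 0
  step 7. node 2  ⊔preds=⊤  new=⊤  stable
  step 8. node 0  ⊔preds=⊤  new=⊤  stable

Least fixpoint reached:
  node 0: ⊤
  node 1: ⊤
  node 2: ⊤
  node 3: ⊤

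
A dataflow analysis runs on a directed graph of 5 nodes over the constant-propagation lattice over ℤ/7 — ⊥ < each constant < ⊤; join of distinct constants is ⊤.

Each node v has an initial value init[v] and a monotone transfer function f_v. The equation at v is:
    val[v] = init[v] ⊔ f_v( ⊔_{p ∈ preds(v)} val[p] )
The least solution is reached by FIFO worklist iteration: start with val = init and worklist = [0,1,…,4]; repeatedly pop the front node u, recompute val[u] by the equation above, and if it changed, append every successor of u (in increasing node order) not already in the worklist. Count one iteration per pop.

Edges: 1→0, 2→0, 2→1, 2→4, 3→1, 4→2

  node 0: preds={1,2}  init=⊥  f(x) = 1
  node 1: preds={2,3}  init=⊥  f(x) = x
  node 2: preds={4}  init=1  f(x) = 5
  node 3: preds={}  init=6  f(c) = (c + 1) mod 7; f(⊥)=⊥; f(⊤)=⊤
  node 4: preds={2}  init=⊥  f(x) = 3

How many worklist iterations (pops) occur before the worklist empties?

Trace (8 dequeues):
  [1] u=0 | in 1 | out 1 | prev ⊥ | push {}
  [2] u=1 | in ⊤ | out ⊤ | prev ⊥ | push {0}
  [3] u=2 | in ⊥ | out ⊤ | prev 1 | push {1}
  [4] u=3 | in ⊥ | out 6 | ==
  [5] u=4 | in ⊤ | out 3 | prev ⊥ | push {2}
  [6] u=0 | in ⊤ | out 1 | ==
  [7] u=1 | in ⊤ | out ⊤ | ==
  [8] u=2 | in 3 | out ⊤ | ==

Converged values:
  [0] 1
  [1] ⊤
  [2] ⊤
  [3] 6
  [4] 3

8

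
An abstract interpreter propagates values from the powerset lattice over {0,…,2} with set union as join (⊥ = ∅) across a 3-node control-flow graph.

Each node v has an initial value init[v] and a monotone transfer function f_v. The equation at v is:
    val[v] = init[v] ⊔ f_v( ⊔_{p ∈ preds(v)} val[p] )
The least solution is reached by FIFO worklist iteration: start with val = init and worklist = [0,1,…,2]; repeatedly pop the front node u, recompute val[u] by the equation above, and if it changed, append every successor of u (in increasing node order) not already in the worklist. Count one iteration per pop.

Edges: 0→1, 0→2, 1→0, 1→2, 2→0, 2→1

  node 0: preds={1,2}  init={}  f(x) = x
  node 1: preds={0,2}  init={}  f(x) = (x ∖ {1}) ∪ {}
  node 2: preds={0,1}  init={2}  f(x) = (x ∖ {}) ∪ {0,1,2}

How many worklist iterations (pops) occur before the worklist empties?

7

Worklist (7 pops):
  #1 pop 0: in={2} → {2} (was {}); enqueue []
  #2 pop 1: in={2} → {2} (was {}); enqueue [0]
  #3 pop 2: in={2} → {0,1,2} (was {2}); enqueue [1]
  #4 pop 0: in={0,1,2} → {0,1,2} (was {2}); enqueue [2]
  #5 pop 1: in={0,1,2} → {0,2} (was {2}); enqueue [0]
  #6 pop 2: in={0,1,2} → {0,1,2} (no change)
  #7 pop 0: in={0,1,2} → {0,1,2} (no change)

Fixpoint:
  val[0] = {0,1,2}
  val[1] = {0,2}
  val[2] = {0,1,2}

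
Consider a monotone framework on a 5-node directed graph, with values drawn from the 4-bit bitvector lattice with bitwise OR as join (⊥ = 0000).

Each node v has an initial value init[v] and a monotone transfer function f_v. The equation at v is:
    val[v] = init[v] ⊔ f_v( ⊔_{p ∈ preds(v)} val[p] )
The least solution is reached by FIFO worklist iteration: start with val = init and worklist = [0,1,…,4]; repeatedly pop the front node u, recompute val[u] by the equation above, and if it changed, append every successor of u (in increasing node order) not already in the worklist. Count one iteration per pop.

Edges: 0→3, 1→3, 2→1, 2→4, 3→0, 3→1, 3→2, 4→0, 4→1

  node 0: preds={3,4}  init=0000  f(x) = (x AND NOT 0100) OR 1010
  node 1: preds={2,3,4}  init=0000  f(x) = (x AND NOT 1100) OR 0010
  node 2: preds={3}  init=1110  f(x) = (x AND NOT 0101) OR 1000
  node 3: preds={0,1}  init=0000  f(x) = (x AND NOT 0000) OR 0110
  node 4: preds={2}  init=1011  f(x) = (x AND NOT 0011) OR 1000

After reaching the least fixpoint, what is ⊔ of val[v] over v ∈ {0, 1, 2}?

1111

Trace (8 dequeues):
  [1] u=0 | in 1011 | out 1011 | prev 0000 | push {}
  [2] u=1 | in 1111 | out 0011 | prev 0000 | push {}
  [3] u=2 | in 0000 | out 1110 | ==
  [4] u=3 | in 1011 | out 1111 | prev 0000 | push {0,1,2}
  [5] u=4 | in 1110 | out 1111 | prev 1011 | push {}
  [6] u=0 | in 1111 | out 1011 | ==
  [7] u=1 | in 1111 | out 0011 | ==
  [8] u=2 | in 1111 | out 1110 | ==

Converged values:
  [0] 1011
  [1] 0011
  [2] 1110
  [3] 1111
  [4] 1111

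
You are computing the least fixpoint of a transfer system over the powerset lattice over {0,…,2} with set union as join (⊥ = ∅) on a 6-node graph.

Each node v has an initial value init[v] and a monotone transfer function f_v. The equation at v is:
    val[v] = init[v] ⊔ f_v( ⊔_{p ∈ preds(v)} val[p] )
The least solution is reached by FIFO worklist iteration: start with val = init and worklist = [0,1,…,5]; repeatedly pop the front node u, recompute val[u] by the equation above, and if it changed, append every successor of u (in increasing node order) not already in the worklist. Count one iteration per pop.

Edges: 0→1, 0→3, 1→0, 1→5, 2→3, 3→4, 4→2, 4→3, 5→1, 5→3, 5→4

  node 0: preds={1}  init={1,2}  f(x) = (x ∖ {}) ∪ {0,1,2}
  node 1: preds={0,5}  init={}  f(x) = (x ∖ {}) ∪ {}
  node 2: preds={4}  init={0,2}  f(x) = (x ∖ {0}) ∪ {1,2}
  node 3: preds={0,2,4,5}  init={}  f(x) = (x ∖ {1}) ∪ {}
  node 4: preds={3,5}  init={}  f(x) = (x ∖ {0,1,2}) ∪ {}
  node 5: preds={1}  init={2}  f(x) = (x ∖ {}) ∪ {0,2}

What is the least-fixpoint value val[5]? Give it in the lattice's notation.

{0,1,2}

Trace (10 dequeues):
  [1] u=0 | in {} | out {0,1,2} | prev {1,2} | push {}
  [2] u=1 | in {0,1,2} | out {0,1,2} | prev {} | push {0}
  [3] u=2 | in {} | out {0,1,2} | prev {0,2} | push {}
  [4] u=3 | in {0,1,2} | out {0,2} | prev {} | push {}
  [5] u=4 | in {0,2} | out {} | ==
  [6] u=5 | in {0,1,2} | out {0,1,2} | prev {2} | push {1,3,4}
  [7] u=0 | in {0,1,2} | out {0,1,2} | ==
  [8] u=1 | in {0,1,2} | out {0,1,2} | ==
  [9] u=3 | in {0,1,2} | out {0,2} | ==
  [10] u=4 | in {0,1,2} | out {} | ==

Converged values:
  [0] {0,1,2}
  [1] {0,1,2}
  [2] {0,1,2}
  [3] {0,2}
  [4] {}
  [5] {0,1,2}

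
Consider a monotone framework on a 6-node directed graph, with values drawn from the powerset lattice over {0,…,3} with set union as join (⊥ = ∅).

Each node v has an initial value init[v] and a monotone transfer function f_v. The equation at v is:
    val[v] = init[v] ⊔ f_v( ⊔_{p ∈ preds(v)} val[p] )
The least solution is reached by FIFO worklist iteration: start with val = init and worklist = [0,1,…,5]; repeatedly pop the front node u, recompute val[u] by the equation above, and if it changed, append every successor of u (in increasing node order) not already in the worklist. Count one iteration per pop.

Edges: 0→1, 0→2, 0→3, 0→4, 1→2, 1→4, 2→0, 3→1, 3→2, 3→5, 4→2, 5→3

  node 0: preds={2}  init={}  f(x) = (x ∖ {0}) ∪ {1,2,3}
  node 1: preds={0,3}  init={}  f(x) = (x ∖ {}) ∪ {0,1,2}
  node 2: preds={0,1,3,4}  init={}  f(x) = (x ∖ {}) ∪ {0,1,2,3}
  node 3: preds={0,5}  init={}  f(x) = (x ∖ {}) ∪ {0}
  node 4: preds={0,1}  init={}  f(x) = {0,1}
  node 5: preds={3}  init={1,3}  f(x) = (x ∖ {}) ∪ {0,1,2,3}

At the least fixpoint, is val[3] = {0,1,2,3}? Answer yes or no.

yes

Iteration log — 10 steps:
  step 1. node 0  ⊔preds={}  new={1,2,3}  old={}  +wl: 
  step 2. node 1  ⊔preds={1,2,3}  new={0,1,2,3}  old={}  +wl: 
  step 3. node 2  ⊔preds={0,1,2,3}  new={0,1,2,3}  old={}  +wl: 0
  step 4. node 3  ⊔preds={1,2,3}  new={0,1,2,3}  old={}  +wl: 1,2
  step 5. node 4  ⊔preds={0,1,2,3}  new={0,1}  old={}  +wl: 
  step 6. node 5  ⊔preds={0,1,2,3}  new={0,1,2,3}  old={1,3}  +wl: 3
  step 7. node 0  ⊔preds={0,1,2,3}  new={1,2,3}  stable
  step 8. node 1  ⊔preds={0,1,2,3}  new={0,1,2,3}  stable
  step 9. node 2  ⊔preds={0,1,2,3}  new={0,1,2,3}  stable
  step 10. node 3  ⊔preds={0,1,2,3}  new={0,1,2,3}  stable

Least fixpoint reached:
  node 0: {1,2,3}
  node 1: {0,1,2,3}
  node 2: {0,1,2,3}
  node 3: {0,1,2,3}
  node 4: {0,1}
  node 5: {0,1,2,3}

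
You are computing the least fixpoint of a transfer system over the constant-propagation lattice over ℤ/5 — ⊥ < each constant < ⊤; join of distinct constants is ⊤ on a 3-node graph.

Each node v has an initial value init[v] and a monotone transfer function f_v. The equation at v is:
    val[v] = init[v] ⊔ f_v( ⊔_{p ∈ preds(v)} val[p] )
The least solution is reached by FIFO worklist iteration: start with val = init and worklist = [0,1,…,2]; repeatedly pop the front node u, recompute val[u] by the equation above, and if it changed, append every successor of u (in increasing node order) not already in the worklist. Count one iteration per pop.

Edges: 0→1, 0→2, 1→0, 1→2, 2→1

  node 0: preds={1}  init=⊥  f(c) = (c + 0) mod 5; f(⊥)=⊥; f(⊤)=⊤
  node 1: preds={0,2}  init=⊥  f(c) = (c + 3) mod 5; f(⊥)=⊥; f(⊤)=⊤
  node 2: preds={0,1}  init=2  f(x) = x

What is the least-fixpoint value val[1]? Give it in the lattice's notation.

Trace (9 dequeues):
  [1] u=0 | in ⊥ | out ⊥ | ==
  [2] u=1 | in 2 | out 0 | prev ⊥ | push {0}
  [3] u=2 | in 0 | out ⊤ | prev 2 | push {1}
  [4] u=0 | in 0 | out 0 | prev ⊥ | push {2}
  [5] u=1 | in ⊤ | out ⊤ | prev 0 | push {0}
  [6] u=2 | in ⊤ | out ⊤ | ==
  [7] u=0 | in ⊤ | out ⊤ | prev 0 | push {1,2}
  [8] u=1 | in ⊤ | out ⊤ | ==
  [9] u=2 | in ⊤ | out ⊤ | ==

Converged values:
  [0] ⊤
  [1] ⊤
  [2] ⊤

⊤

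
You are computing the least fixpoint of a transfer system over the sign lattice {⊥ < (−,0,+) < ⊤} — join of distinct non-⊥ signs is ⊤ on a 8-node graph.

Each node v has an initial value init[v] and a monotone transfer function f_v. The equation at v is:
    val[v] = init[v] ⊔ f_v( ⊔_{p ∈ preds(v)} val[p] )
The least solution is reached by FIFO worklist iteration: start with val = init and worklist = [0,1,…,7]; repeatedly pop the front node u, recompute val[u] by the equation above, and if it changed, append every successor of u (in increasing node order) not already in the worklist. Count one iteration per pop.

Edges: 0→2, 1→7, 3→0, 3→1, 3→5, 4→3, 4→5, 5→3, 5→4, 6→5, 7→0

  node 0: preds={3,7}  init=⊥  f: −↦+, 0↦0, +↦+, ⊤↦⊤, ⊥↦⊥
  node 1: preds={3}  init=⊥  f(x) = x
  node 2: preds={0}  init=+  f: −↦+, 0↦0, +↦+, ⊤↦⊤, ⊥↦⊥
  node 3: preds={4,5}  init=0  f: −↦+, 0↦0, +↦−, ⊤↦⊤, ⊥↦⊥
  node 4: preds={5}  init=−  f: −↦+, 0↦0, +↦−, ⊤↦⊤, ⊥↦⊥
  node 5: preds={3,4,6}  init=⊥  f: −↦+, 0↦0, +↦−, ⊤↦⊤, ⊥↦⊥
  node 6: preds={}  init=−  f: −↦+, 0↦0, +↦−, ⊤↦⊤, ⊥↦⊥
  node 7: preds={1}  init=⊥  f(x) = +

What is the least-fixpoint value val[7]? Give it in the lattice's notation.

Trace (16 dequeues):
  [1] u=0 | in 0 | out 0 | prev ⊥ | push {}
  [2] u=1 | in 0 | out 0 | prev ⊥ | push {}
  [3] u=2 | in 0 | out ⊤ | prev + | push {}
  [4] u=3 | in − | out ⊤ | prev 0 | push {0,1}
  [5] u=4 | in ⊥ | out − | ==
  [6] u=5 | in ⊤ | out ⊤ | prev ⊥ | push {3,4}
  [7] u=6 | in ⊥ | out − | ==
  [8] u=7 | in 0 | out + | prev ⊥ | push {}
  [9] u=0 | in ⊤ | out ⊤ | prev 0 | push {2}
  [10] u=1 | in ⊤ | out ⊤ | prev 0 | push {7}
  [11] u=3 | in ⊤ | out ⊤ | ==
  [12] u=4 | in ⊤ | out ⊤ | prev − | push {3,5}
  [13] u=2 | in ⊤ | out ⊤ | ==
  [14] u=7 | in ⊤ | out + | ==
  [15] u=3 | in ⊤ | out ⊤ | ==
  [16] u=5 | in ⊤ | out ⊤ | ==

Converged values:
  [0] ⊤
  [1] ⊤
  [2] ⊤
  [3] ⊤
  [4] ⊤
  [5] ⊤
  [6] −
  [7] +

+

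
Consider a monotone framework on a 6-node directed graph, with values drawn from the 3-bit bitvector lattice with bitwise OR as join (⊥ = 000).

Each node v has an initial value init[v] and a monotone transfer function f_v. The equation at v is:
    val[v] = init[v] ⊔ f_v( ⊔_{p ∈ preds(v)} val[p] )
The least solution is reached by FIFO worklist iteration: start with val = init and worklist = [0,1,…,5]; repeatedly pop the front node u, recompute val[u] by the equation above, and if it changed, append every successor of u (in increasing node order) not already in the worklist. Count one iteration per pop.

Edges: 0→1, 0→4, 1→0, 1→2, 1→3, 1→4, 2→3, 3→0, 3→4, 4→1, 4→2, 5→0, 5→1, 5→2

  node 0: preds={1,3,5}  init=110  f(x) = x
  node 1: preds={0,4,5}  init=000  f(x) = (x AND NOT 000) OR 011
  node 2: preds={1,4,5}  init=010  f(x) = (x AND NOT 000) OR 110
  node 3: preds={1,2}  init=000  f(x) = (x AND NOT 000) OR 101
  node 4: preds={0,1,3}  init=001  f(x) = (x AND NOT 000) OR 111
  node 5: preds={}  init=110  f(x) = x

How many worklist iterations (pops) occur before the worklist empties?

Worklist (10 pops):
  #1 pop 0: in=110 → 110 (no change)
  #2 pop 1: in=111 → 111 (was 000); enqueue [0]
  #3 pop 2: in=111 → 111 (was 010); enqueue []
  #4 pop 3: in=111 → 111 (was 000); enqueue []
  #5 pop 4: in=111 → 111 (was 001); enqueue [1,2]
  #6 pop 5: in=000 → 110 (no change)
  #7 pop 0: in=111 → 111 (was 110); enqueue [4]
  #8 pop 1: in=111 → 111 (no change)
  #9 pop 2: in=111 → 111 (no change)
  #10 pop 4: in=111 → 111 (no change)

Fixpoint:
  val[0] = 111
  val[1] = 111
  val[2] = 111
  val[3] = 111
  val[4] = 111
  val[5] = 110

10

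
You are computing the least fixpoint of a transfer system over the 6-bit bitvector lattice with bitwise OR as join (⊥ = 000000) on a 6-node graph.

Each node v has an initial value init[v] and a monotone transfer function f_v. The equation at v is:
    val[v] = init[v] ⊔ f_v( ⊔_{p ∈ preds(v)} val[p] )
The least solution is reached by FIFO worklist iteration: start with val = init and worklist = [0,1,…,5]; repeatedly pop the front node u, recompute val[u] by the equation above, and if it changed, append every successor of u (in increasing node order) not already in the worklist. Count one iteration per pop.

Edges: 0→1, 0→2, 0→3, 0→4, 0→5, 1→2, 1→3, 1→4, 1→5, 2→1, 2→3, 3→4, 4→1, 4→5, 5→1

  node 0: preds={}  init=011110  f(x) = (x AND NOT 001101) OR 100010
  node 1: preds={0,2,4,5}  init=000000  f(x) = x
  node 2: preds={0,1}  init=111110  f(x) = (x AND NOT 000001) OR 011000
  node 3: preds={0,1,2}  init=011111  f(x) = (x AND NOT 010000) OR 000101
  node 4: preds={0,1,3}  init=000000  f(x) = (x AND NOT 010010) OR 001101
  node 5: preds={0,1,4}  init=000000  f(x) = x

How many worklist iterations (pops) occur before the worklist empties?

11

Trace (11 dequeues):
  [1] u=0 | in 000000 | out 111110 | prev 011110 | push {}
  [2] u=1 | in 111110 | out 111110 | prev 000000 | push {}
  [3] u=2 | in 111110 | out 111110 | ==
  [4] u=3 | in 111110 | out 111111 | prev 011111 | push {}
  [5] u=4 | in 111111 | out 101101 | prev 000000 | push {1}
  [6] u=5 | in 111111 | out 111111 | prev 000000 | push {}
  [7] u=1 | in 111111 | out 111111 | prev 111110 | push {2,3,4,5}
  [8] u=2 | in 111111 | out 111110 | ==
  [9] u=3 | in 111111 | out 111111 | ==
  [10] u=4 | in 111111 | out 101101 | ==
  [11] u=5 | in 111111 | out 111111 | ==

Converged values:
  [0] 111110
  [1] 111111
  [2] 111110
  [3] 111111
  [4] 101101
  [5] 111111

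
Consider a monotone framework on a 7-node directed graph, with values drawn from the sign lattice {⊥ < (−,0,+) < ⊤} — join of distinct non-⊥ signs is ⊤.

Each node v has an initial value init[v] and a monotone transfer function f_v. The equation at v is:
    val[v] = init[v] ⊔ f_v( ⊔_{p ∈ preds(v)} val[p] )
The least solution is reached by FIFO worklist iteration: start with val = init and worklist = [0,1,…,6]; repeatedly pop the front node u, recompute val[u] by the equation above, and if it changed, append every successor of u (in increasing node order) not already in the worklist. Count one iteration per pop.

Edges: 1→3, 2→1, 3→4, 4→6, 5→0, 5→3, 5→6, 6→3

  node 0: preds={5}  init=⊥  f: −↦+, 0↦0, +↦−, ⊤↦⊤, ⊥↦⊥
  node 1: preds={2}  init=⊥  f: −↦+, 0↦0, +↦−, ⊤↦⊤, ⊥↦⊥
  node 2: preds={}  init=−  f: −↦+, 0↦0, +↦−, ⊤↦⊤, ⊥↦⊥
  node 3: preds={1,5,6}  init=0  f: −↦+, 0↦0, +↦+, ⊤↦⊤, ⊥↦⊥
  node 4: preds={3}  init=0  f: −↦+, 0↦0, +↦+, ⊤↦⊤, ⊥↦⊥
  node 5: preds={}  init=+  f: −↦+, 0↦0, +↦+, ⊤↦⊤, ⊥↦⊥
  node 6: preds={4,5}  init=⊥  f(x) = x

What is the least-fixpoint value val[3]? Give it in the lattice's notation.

⊤

Iteration log — 8 steps:
  step 1. node 0  ⊔preds=+  new=−  old=⊥  +wl: 
  step 2. node 1  ⊔preds=−  new=+  old=⊥  +wl: 
  step 3. node 2  ⊔preds=⊥  new=−  stable
  step 4. node 3  ⊔preds=+  new=⊤  old=0  +wl: 
  step 5. node 4  ⊔preds=⊤  new=⊤  old=0  +wl: 
  step 6. node 5  ⊔preds=⊥  new=+  stable
  step 7. node 6  ⊔preds=⊤  new=⊤  old=⊥  +wl: 3
  step 8. node 3  ⊔preds=⊤  new=⊤  stable

Least fixpoint reached:
  node 0: −
  node 1: +
  node 2: −
  node 3: ⊤
  node 4: ⊤
  node 5: +
  node 6: ⊤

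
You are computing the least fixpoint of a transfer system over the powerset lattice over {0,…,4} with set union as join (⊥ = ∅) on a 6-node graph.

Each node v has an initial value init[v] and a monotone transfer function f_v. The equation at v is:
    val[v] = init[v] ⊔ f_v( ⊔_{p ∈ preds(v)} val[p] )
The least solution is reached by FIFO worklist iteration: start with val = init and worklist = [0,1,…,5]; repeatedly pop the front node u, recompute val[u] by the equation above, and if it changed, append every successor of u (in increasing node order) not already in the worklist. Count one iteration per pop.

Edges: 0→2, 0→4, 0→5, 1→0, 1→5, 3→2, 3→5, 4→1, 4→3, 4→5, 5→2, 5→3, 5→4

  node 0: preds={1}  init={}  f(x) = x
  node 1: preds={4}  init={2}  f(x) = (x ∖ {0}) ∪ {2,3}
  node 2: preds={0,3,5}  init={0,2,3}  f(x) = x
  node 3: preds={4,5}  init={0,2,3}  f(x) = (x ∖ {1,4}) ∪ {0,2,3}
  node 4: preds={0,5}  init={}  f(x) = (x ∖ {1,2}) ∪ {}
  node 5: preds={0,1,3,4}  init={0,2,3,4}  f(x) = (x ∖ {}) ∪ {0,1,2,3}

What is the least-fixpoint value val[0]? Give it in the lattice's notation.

Iteration log — 16 steps:
  step 1. node 0  ⊔preds={2}  new={2}  old={}  +wl: 
  step 2. node 1  ⊔preds={}  new={2,3}  old={2}  +wl: 0
  step 3. node 2  ⊔preds={0,2,3,4}  new={0,2,3,4}  old={0,2,3}  +wl: 
  step 4. node 3  ⊔preds={0,2,3,4}  new={0,2,3}  stable
  step 5. node 4  ⊔preds={0,2,3,4}  new={0,3,4}  old={}  +wl: 1,3
  step 6. node 5  ⊔preds={0,2,3,4}  new={0,1,2,3,4}  old={0,2,3,4}  +wl: 2,4
  step 7. node 0  ⊔preds={2,3}  new={2,3}  old={2}  +wl: 5
  step 8. node 1  ⊔preds={0,3,4}  new={2,3,4}  old={2,3}  +wl: 0
  step 9. node 3  ⊔preds={0,1,2,3,4}  new={0,2,3}  stable
  step 10. node 2  ⊔preds={0,1,2,3,4}  new={0,1,2,3,4}  old={0,2,3,4}  +wl: 
  step 11. node 4  ⊔preds={0,1,2,3,4}  new={0,3,4}  stable
  step 12. node 5  ⊔preds={0,2,3,4}  new={0,1,2,3,4}  stable
  step 13. node 0  ⊔preds={2,3,4}  new={2,3,4}  old={2,3}  +wl: 2,4,5
  step 14. node 2  ⊔preds={0,1,2,3,4}  new={0,1,2,3,4}  stable
  step 15. node 4  ⊔preds={0,1,2,3,4}  new={0,3,4}  stable
  step 16. node 5  ⊔preds={0,2,3,4}  new={0,1,2,3,4}  stable

Least fixpoint reached:
  node 0: {2,3,4}
  node 1: {2,3,4}
  node 2: {0,1,2,3,4}
  node 3: {0,2,3}
  node 4: {0,3,4}
  node 5: {0,1,2,3,4}

{2,3,4}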